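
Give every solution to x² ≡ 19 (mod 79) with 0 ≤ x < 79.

Since 79 ≡ 3 (mod 4), a square root of 19 is 19^((79+1)/4) = 19^20 mod 79.
Repeated squaring: 19^2≡45, 19^4≡50, 19^8≡51, 19^16≡73 (mod 79).
19^20 = 19^(16+4) ≡ 16 (mod 79).
Check: 16² = 256 ≡ 19 (mod 79). The two roots are 16 and 63.

16, 63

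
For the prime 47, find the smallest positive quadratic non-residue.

5

(2/47) = +1, so 2 is a residue.
(3/47) = +1, so 3 is a residue.
(4/47) = +1, so 4 is a residue.
(5/47) = −1, so 5 is the smallest positive non-residue mod 47.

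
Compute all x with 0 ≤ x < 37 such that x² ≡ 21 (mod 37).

37 ≡ 1 (mod 4), so we find a root by search.
Trying successive values, 13² = 169 ≡ 21 (mod 37). The other root is 37 − 13 = 24.

13, 24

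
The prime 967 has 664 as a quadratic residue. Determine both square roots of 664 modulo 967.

Since 967 ≡ 3 (mod 4), a square root of 664 is 664^((967+1)/4) = 664^242 mod 967.
Repeated squaring: 664^2≡911, 664^4≡235, 664^8≡106, 664^16≡599, 664^32≡44, 664^64≡2, 664^128≡4 (mod 967).
664^242 = 664^(128+64+32+16+2) ≡ 549 (mod 967).
Check: 549² = 301401 ≡ 664 (mod 967). The two roots are 418 and 549.

418, 549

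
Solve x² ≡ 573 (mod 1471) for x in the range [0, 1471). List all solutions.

Since 1471 ≡ 3 (mod 4), a square root of 573 is 573^((1471+1)/4) = 573^368 mod 1471.
Repeated squaring: 573^2≡296, 573^4≡827, 573^8≡1385, 573^16≡41, 573^32≡210, 573^64≡1441, 573^128≡900, 573^256≡950 (mod 1471).
573^368 = 573^(256+64+32+16) ≡ 1336 (mod 1471).
Check: 1336² = 1784896 ≡ 573 (mod 1471). The two roots are 135 and 1336.

135, 1336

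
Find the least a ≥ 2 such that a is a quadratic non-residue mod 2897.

3

(2/2897) = +1, so 2 is a residue.
(3/2897) = −1, so 3 is the smallest positive non-residue mod 2897.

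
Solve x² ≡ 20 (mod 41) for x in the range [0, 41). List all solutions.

15, 26

41 ≡ 1 (mod 4), so we find a root by search.
Trying successive values, 15² = 225 ≡ 20 (mod 41). The other root is 41 − 15 = 26.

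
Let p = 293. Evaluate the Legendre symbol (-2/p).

-1

Euler's criterion: (-2/293) ≡ 291^146 (mod 293).
291^2 ≡ 4 (mod 293)
291^4 ≡ 16 (mod 293)
291^8 ≡ 256 (mod 293)
291^16 ≡ 197 (mod 293)
291^32 ≡ 133 (mod 293)
291^64 ≡ 109 (mod 293)
291^128 ≡ 161 (mod 293)
291^146 = 291^(128+16+2) ≡ 292 (mod 293).
Result is 292 ≡ −1, so (-2/293) = −1.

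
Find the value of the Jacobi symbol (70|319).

Pull out 2: since 319 ≡ 7 (mod 8), (2/319) = +1.
Reciprocity: 35 ≡ 3 and 319 ≡ 3 (mod 4), so (35/319) = −(319/35).
Reduce top mod 35: now compute (4/35).
Pull out 2^2: since 35 ≡ 3 (mod 8), (2/35) = -1, so (2/35)^2 = +1.
Reached (1/35) = 1. Collecting the sign flips along the way, the symbol is -1.

-1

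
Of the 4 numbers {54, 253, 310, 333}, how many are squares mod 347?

(54/347) = -1 → non-residue.
(253/347) = -1 → non-residue.
(310/347) = +1 → QR.
(333/347) = -1 → non-residue.
Total quadratic residues among the 4: 1.

1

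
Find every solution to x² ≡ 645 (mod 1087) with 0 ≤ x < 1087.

Since 1087 ≡ 3 (mod 4), a square root of 645 is 645^((1087+1)/4) = 645^272 mod 1087.
Repeated squaring: 645^2≡791, 645^4≡656, 645^8≡971, 645^16≡412, 645^32≡172, 645^64≡235, 645^128≡875, 645^256≡377 (mod 1087).
645^272 = 645^(256+16) ≡ 970 (mod 1087).
Check: 970² = 940900 ≡ 645 (mod 1087). The two roots are 117 and 970.

117, 970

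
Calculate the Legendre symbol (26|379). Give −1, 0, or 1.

1

Pull out 2: since 379 ≡ 3 (mod 8), (2/379) = -1.
Reciprocity: 13 ≡ 1 and 379 ≡ 3 (mod 4), so (13/379) = +(379/13).
Reduce top mod 13: now compute (2/13).
Pull out 2: since 13 ≡ 5 (mod 8), (2/13) = -1.
Reached (1/13) = 1. Collecting the sign flips along the way, the symbol is +1.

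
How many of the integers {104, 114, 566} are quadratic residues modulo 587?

(104/587) = +1 → QR.
(114/587) = +1 → QR.
(566/587) = -1 → non-residue.
Total quadratic residues among the 3: 2.

2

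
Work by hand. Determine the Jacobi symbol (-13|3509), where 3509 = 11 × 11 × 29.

1

First reduce: -13 ≡ 3496 (mod 3509).
Pull out 2^3: since 3509 ≡ 5 (mod 8), (2/3509) = -1, so (2/3509)^3 = -1.
Reciprocity: 437 ≡ 1 and 3509 ≡ 1 (mod 4), so (437/3509) = +(3509/437).
Reduce top mod 437: now compute (13/437).
Reciprocity: 13 ≡ 1 and 437 ≡ 1 (mod 4), so (13/437) = +(437/13).
Reduce top mod 13: now compute (8/13).
Pull out 2^3: since 13 ≡ 5 (mod 8), (2/13) = -1, so (2/13)^3 = -1.
Reached (1/13) = 1. Collecting the sign flips along the way, the symbol is +1.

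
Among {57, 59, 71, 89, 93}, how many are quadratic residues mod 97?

2

(57/97) = -1 → non-residue.
(59/97) = -1 → non-residue.
(71/97) = -1 → non-residue.
(89/97) = +1 → QR.
(93/97) = +1 → QR.
Total quadratic residues among the 5: 2.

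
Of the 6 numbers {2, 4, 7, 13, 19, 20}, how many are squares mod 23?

3

(2/23) = +1 → QR.
(4/23) = +1 → QR.
(7/23) = -1 → non-residue.
(13/23) = +1 → QR.
(19/23) = -1 → non-residue.
(20/23) = -1 → non-residue.
Total quadratic residues among the 6: 3.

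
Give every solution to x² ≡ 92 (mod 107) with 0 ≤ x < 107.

Since 107 ≡ 3 (mod 4), a square root of 92 is 92^((107+1)/4) = 92^27 mod 107.
Repeated squaring: 92^2≡11, 92^4≡14, 92^8≡89, 92^16≡3 (mod 107).
92^27 = 92^(16+8+2+1) ≡ 29 (mod 107).
Check: 29² = 841 ≡ 92 (mod 107). The two roots are 29 and 78.

29, 78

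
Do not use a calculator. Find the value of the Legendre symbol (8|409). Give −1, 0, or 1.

1

Pull out 2^3: since 409 ≡ 1 (mod 8), (2/409) = +1, so (2/409)^3 = +1.
Reached (1/409) = 1. Collecting the sign flips along the way, the symbol is +1.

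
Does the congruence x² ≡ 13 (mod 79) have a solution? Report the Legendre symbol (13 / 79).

Reciprocity: 13 ≡ 1 and 79 ≡ 3 (mod 4), so (13/79) = +(79/13).
Reduce top mod 13: now compute (1/13).
Reached (1/13) = 1. Collecting the sign flips along the way, the symbol is +1.

1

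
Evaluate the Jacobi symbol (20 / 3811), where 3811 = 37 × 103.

1

Pull out 2^2: since 3811 ≡ 3 (mod 8), (2/3811) = -1, so (2/3811)^2 = +1.
Reciprocity: 5 ≡ 1 and 3811 ≡ 3 (mod 4), so (5/3811) = +(3811/5).
Reduce top mod 5: now compute (1/5).
Reached (1/5) = 1. Collecting the sign flips along the way, the symbol is +1.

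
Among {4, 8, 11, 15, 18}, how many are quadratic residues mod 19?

(4/19) = +1 → QR.
(8/19) = -1 → non-residue.
(11/19) = +1 → QR.
(15/19) = -1 → non-residue.
(18/19) = -1 → non-residue.
Total quadratic residues among the 5: 2.

2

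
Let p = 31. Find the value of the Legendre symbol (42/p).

-1

First reduce: 42 ≡ 11 (mod 31).
Reciprocity: 11 ≡ 3 and 31 ≡ 3 (mod 4), so (11/31) = −(31/11).
Reduce top mod 11: now compute (9/11).
Reciprocity: 9 ≡ 1 and 11 ≡ 3 (mod 4), so (9/11) = +(11/9).
Reduce top mod 9: now compute (2/9).
Pull out 2: since 9 ≡ 1 (mod 8), (2/9) = +1.
Reached (1/9) = 1. Collecting the sign flips along the way, the symbol is -1.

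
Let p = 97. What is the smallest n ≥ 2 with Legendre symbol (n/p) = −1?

(2/97) = +1, so 2 is a residue.
(3/97) = +1, so 3 is a residue.
(4/97) = +1, so 4 is a residue.
(5/97) = −1, so 5 is the smallest positive non-residue mod 97.

5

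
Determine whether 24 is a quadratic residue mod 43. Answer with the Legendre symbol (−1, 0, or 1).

1

Euler's criterion: (24/43) ≡ 24^21 (mod 43).
24^2 ≡ 17 (mod 43)
24^4 ≡ 31 (mod 43)
24^8 ≡ 15 (mod 43)
24^16 ≡ 10 (mod 43)
24^21 = 24^(16+4+1) ≡ 1 (mod 43).
Result is 1, so (24/43) = 1.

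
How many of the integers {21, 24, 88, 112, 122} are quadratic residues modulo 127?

(21/127) = +1 → QR.
(24/127) = -1 → non-residue.
(88/127) = +1 → QR.
(112/127) = -1 → non-residue.
(122/127) = +1 → QR.
Total quadratic residues among the 5: 3.

3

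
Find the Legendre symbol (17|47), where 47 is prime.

Euler's criterion: (17/47) ≡ 17^23 (mod 47).
17^2 ≡ 7 (mod 47)
17^4 ≡ 2 (mod 47)
17^8 ≡ 4 (mod 47)
17^16 ≡ 16 (mod 47)
17^23 = 17^(16+4+2+1) ≡ 1 (mod 47).
Result is 1, so (17/47) = 1.

1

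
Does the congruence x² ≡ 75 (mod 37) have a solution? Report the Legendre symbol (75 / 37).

Euler's criterion: (75/37) ≡ 1^18 (mod 37).
1^2 ≡ 1 (mod 37)
1^4 ≡ 1 (mod 37)
1^8 ≡ 1 (mod 37)
1^16 ≡ 1 (mod 37)
1^18 = 1^(16+2) ≡ 1 (mod 37).
Result is 1, so (75/37) = 1.

1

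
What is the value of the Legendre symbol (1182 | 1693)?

Pull out 2: since 1693 ≡ 5 (mod 8), (2/1693) = -1.
Reciprocity: 591 ≡ 3 and 1693 ≡ 1 (mod 4), so (591/1693) = +(1693/591).
Reduce top mod 591: now compute (511/591).
Reciprocity: 511 ≡ 3 and 591 ≡ 3 (mod 4), so (511/591) = −(591/511).
Reduce top mod 511: now compute (80/511).
Pull out 2^4: since 511 ≡ 7 (mod 8), (2/511) = +1, so (2/511)^4 = +1.
Reciprocity: 5 ≡ 1 and 511 ≡ 3 (mod 4), so (5/511) = +(511/5).
Reduce top mod 5: now compute (1/5).
Reached (1/5) = 1. Collecting the sign flips along the way, the symbol is +1.

1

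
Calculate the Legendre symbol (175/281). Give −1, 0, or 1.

Euler's criterion: (175/281) ≡ 175^140 (mod 281).
175^2 ≡ 277 (mod 281)
175^4 ≡ 16 (mod 281)
175^8 ≡ 256 (mod 281)
175^16 ≡ 63 (mod 281)
175^32 ≡ 35 (mod 281)
175^64 ≡ 101 (mod 281)
175^128 ≡ 85 (mod 281)
175^140 = 175^(128+8+4) ≡ 1 (mod 281).
Result is 1, so (175/281) = 1.

1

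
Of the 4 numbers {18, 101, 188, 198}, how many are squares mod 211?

2

(18/211) = -1 → non-residue.
(101/211) = +1 → QR.
(188/211) = +1 → QR.
(198/211) = -1 → non-residue.
Total quadratic residues among the 4: 2.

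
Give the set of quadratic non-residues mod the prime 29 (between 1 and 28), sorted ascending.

Square k = 1,…,14 (k and 29−k give the same square):
1²=1, 2²=4, 3²=9, 4²=16, 5²=25, 6²≡7, 7²≡20, 8²≡6, 9²≡23, 10²≡13, 11²≡5, 12²≡28, 13²≡24, 14²≡22 (mod 29).
The residues are {1, 4, 5, 6, 7, 9, 13, 16, 20, 22, 23, 24, 25, 28}; the non-residues are the remaining 14 nonzero classes.

2,3,8,10,11,12,14,15,17,18,19,21,26,27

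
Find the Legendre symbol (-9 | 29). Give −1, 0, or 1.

1

Euler's criterion: (-9/29) ≡ 20^14 (mod 29).
20^2 ≡ 23 (mod 29)
20^4 ≡ 7 (mod 29)
20^8 ≡ 20 (mod 29)
20^14 = 20^(8+4+2) ≡ 1 (mod 29).
Result is 1, so (-9/29) = 1.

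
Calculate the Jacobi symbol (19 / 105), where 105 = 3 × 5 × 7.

-1

Reciprocity: 19 ≡ 3 and 105 ≡ 1 (mod 4), so (19/105) = +(105/19).
Reduce top mod 19: now compute (10/19).
Pull out 2: since 19 ≡ 3 (mod 8), (2/19) = -1.
Reciprocity: 5 ≡ 1 and 19 ≡ 3 (mod 4), so (5/19) = +(19/5).
Reduce top mod 5: now compute (4/5).
Pull out 2^2: since 5 ≡ 5 (mod 8), (2/5) = -1, so (2/5)^2 = +1.
Reached (1/5) = 1. Collecting the sign flips along the way, the symbol is -1.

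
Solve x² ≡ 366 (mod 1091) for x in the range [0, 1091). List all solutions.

Since 1091 ≡ 3 (mod 4), a square root of 366 is 366^((1091+1)/4) = 366^273 mod 1091.
Repeated squaring: 366^2≡854, 366^4≡528, 366^8≡579, 366^16≡304, 366^32≡772, 366^64≡298, 366^128≡433, 366^256≡928 (mod 1091).
366^273 = 366^(256+16+1) ≡ 752 (mod 1091).
Check: 752² = 565504 ≡ 366 (mod 1091). The two roots are 339 and 752.

339, 752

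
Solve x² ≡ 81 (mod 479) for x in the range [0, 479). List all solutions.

9, 470

Since 479 ≡ 3 (mod 4), a square root of 81 is 81^((479+1)/4) = 81^120 mod 479.
Repeated squaring: 81^2≡334, 81^4≡428, 81^8≡206, 81^16≡284, 81^32≡184, 81^64≡326 (mod 479).
81^120 = 81^(64+32+16+8) ≡ 9 (mod 479).
Check: 9² = 81 ≡ 81 (mod 479). The two roots are 9 and 470.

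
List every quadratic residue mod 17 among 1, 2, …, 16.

1,2,4,8,9,13,15,16

Square k = 1,…,8 (k and 17−k give the same square):
1²=1, 2²=4, 3²=9, 4²=16, 5²≡8, 6²≡2, 7²≡15, 8²≡13 (mod 17).
So the quadratic residues mod 17 are {1, 2, 4, 8, 9, 13, 15, 16}.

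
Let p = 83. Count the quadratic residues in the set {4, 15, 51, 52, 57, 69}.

3

(4/83) = +1 → QR.
(15/83) = -1 → non-residue.
(51/83) = +1 → QR.
(52/83) = -1 → non-residue.
(57/83) = -1 → non-residue.
(69/83) = +1 → QR.
Total quadratic residues among the 6: 3.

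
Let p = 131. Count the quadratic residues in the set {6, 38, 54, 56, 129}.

(6/131) = -1 → non-residue.
(38/131) = +1 → QR.
(54/131) = -1 → non-residue.
(56/131) = -1 → non-residue.
(129/131) = +1 → QR.
Total quadratic residues among the 5: 2.

2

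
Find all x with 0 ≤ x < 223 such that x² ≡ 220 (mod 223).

79, 144

Since 223 ≡ 3 (mod 4), a square root of 220 is 220^((223+1)/4) = 220^56 mod 223.
Repeated squaring: 220^2≡9, 220^4≡81, 220^8≡94, 220^16≡139, 220^32≡143 (mod 223).
220^56 = 220^(32+16+8) ≡ 144 (mod 223).
Check: 144² = 20736 ≡ 220 (mod 223). The two roots are 79 and 144.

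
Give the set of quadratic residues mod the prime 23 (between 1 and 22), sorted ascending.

Square k = 1,…,11 (k and 23−k give the same square):
1²=1, 2²=4, 3²=9, 4²=16, 5²≡2, 6²≡13, 7²≡3, 8²≡18, 9²≡12, 10²≡8, 11²≡6 (mod 23).
So the quadratic residues mod 23 are {1, 2, 3, 4, 6, 8, 9, 12, 13, 16, 18}.

1,2,3,4,6,8,9,12,13,16,18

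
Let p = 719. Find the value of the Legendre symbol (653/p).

1

Reciprocity: 653 ≡ 1 and 719 ≡ 3 (mod 4), so (653/719) = +(719/653).
Reduce top mod 653: now compute (66/653).
Pull out 2: since 653 ≡ 5 (mod 8), (2/653) = -1.
Reciprocity: 33 ≡ 1 and 653 ≡ 1 (mod 4), so (33/653) = +(653/33).
Reduce top mod 33: now compute (26/33).
Pull out 2: since 33 ≡ 1 (mod 8), (2/33) = +1.
Reciprocity: 13 ≡ 1 and 33 ≡ 1 (mod 4), so (13/33) = +(33/13).
Reduce top mod 13: now compute (7/13).
Reciprocity: 7 ≡ 3 and 13 ≡ 1 (mod 4), so (7/13) = +(13/7).
Reduce top mod 7: now compute (6/7).
Pull out 2: since 7 ≡ 7 (mod 8), (2/7) = +1.
Reciprocity: 3 ≡ 3 and 7 ≡ 3 (mod 4), so (3/7) = −(7/3).
Reduce top mod 3: now compute (1/3).
Reached (1/3) = 1. Collecting the sign flips along the way, the symbol is +1.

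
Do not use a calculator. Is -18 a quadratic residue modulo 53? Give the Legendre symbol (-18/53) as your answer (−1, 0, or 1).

-1

Euler's criterion: (-18/53) ≡ 35^26 (mod 53).
35^2 ≡ 6 (mod 53)
35^4 ≡ 36 (mod 53)
35^8 ≡ 24 (mod 53)
35^16 ≡ 46 (mod 53)
35^26 = 35^(16+8+2) ≡ 52 (mod 53).
Result is 52 ≡ −1, so (-18/53) = −1.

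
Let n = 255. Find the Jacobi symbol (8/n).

1

Pull out 2^3: since 255 ≡ 7 (mod 8), (2/255) = +1, so (2/255)^3 = +1.
Reached (1/255) = 1. Collecting the sign flips along the way, the symbol is +1.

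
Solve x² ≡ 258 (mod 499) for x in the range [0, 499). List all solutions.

106, 393

Since 499 ≡ 3 (mod 4), a square root of 258 is 258^((499+1)/4) = 258^125 mod 499.
Repeated squaring: 258^2≡197, 258^4≡386, 258^8≡294, 258^16≡109, 258^32≡404, 258^64≡43 (mod 499).
258^125 = 258^(64+32+16+8+4+1) ≡ 106 (mod 499).
Check: 106² = 11236 ≡ 258 (mod 499). The two roots are 106 and 393.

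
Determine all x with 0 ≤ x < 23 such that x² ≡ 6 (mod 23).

Since 23 ≡ 3 (mod 4), a square root of 6 is 6^((23+1)/4) = 6^6 mod 23.
Repeated squaring: 6^2≡13, 6^4≡8 (mod 23).
6^6 = 6^(4+2) ≡ 12 (mod 23).
Check: 12² = 144 ≡ 6 (mod 23). The two roots are 11 and 12.

11, 12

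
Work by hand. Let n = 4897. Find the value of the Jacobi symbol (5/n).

Reciprocity: 5 ≡ 1 and 4897 ≡ 1 (mod 4), so (5/4897) = +(4897/5).
Reduce top mod 5: now compute (2/5).
Pull out 2: since 5 ≡ 5 (mod 8), (2/5) = -1.
Reached (1/5) = 1. Collecting the sign flips along the way, the symbol is -1.

-1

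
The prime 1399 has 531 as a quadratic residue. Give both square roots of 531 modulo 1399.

Since 1399 ≡ 3 (mod 4), a square root of 531 is 531^((1399+1)/4) = 531^350 mod 1399.
Repeated squaring: 531^2≡762, 531^4≡59, 531^8≡683, 531^16≡622, 531^32≡760, 531^64≡1212, 531^128≡1393, 531^256≡36 (mod 1399).
531^350 = 531^(256+64+16+8+4+2) ≡ 512 (mod 1399).
Check: 512² = 262144 ≡ 531 (mod 1399). The two roots are 512 and 887.

512, 887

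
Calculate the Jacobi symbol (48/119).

Pull out 2^4: since 119 ≡ 7 (mod 8), (2/119) = +1, so (2/119)^4 = +1.
Reciprocity: 3 ≡ 3 and 119 ≡ 3 (mod 4), so (3/119) = −(119/3).
Reduce top mod 3: now compute (2/3).
Pull out 2: since 3 ≡ 3 (mod 8), (2/3) = -1.
Reached (1/3) = 1. Collecting the sign flips along the way, the symbol is +1.

1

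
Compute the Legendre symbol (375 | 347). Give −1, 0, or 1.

First reduce: 375 ≡ 28 (mod 347).
Pull out 2^2: since 347 ≡ 3 (mod 8), (2/347) = -1, so (2/347)^2 = +1.
Reciprocity: 7 ≡ 3 and 347 ≡ 3 (mod 4), so (7/347) = −(347/7).
Reduce top mod 7: now compute (4/7).
Pull out 2^2: since 7 ≡ 7 (mod 8), (2/7) = +1, so (2/7)^2 = +1.
Reached (1/7) = 1. Collecting the sign flips along the way, the symbol is -1.

-1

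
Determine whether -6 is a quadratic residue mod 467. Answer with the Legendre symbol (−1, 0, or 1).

First reduce: -6 ≡ 461 (mod 467).
Reciprocity: 461 ≡ 1 and 467 ≡ 3 (mod 4), so (461/467) = +(467/461).
Reduce top mod 461: now compute (6/461).
Pull out 2: since 461 ≡ 5 (mod 8), (2/461) = -1.
Reciprocity: 3 ≡ 3 and 461 ≡ 1 (mod 4), so (3/461) = +(461/3).
Reduce top mod 3: now compute (2/3).
Pull out 2: since 3 ≡ 3 (mod 8), (2/3) = -1.
Reached (1/3) = 1. Collecting the sign flips along the way, the symbol is +1.

1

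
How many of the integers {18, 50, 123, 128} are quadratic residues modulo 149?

1

(18/149) = -1 → non-residue.
(50/149) = -1 → non-residue.
(123/149) = +1 → QR.
(128/149) = -1 → non-residue.
Total quadratic residues among the 4: 1.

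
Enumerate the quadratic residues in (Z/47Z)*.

1, 2, 3, 4, 6, 7, 8, 9, 12, 14, 16, 17, 18, 21, 24, 25, 27, 28, 32, 34, 36, 37, 42

Square k = 1,…,23 (k and 47−k give the same square):
1²=1, 2²=4, 3²=9, 4²=16, 5²=25, 6²=36, 7²≡2, 8²≡17, 9²≡34, 10²≡6, 11²≡27, 12²≡3, 13²≡28, 14²≡8, 15²≡37, 16²≡21, 17²≡7, 18²≡42, 19²≡32, 20²≡24, 21²≡18, 22²≡14, 23²≡12 (mod 47).
So the quadratic residues mod 47 are {1, 2, 3, 4, 6, 7, 8, 9, 12, 14, 16, 17, 18, 21, 24, 25, 27, 28, 32, 34, 36, 37, 42}.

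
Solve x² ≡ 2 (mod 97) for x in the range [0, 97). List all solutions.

14, 83

97 ≡ 1 (mod 4), so we find a root by search.
Trying successive values, 14² = 196 ≡ 2 (mod 97). The other root is 97 − 14 = 83.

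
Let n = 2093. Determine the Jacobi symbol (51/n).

-1

Reciprocity: 51 ≡ 3 and 2093 ≡ 1 (mod 4), so (51/2093) = +(2093/51).
Reduce top mod 51: now compute (2/51).
Pull out 2: since 51 ≡ 3 (mod 8), (2/51) = -1.
Reached (1/51) = 1. Collecting the sign flips along the way, the symbol is -1.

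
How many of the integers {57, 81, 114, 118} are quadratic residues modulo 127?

1

(57/127) = -1 → non-residue.
(81/127) = +1 → QR.
(114/127) = -1 → non-residue.
(118/127) = -1 → non-residue.
Total quadratic residues among the 4: 1.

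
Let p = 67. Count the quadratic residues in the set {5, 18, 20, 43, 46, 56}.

1

(5/67) = -1 → non-residue.
(18/67) = -1 → non-residue.
(20/67) = -1 → non-residue.
(43/67) = -1 → non-residue.
(46/67) = -1 → non-residue.
(56/67) = +1 → QR.
Total quadratic residues among the 6: 1.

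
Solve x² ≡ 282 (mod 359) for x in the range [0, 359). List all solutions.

Since 359 ≡ 3 (mod 4), a square root of 282 is 282^((359+1)/4) = 282^90 mod 359.
Repeated squaring: 282^2≡185, 282^4≡120, 282^8≡40, 282^16≡164, 282^32≡330, 282^64≡123 (mod 359).
282^90 = 282^(64+16+8+2) ≡ 241 (mod 359).
Check: 241² = 58081 ≡ 282 (mod 359). The two roots are 118 and 241.

118, 241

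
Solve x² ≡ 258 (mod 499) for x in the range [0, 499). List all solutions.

Since 499 ≡ 3 (mod 4), a square root of 258 is 258^((499+1)/4) = 258^125 mod 499.
Repeated squaring: 258^2≡197, 258^4≡386, 258^8≡294, 258^16≡109, 258^32≡404, 258^64≡43 (mod 499).
258^125 = 258^(64+32+16+8+4+1) ≡ 106 (mod 499).
Check: 106² = 11236 ≡ 258 (mod 499). The two roots are 106 and 393.

106, 393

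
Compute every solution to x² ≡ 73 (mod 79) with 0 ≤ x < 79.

Since 79 ≡ 3 (mod 4), a square root of 73 is 73^((79+1)/4) = 73^20 mod 79.
Repeated squaring: 73^2≡36, 73^4≡32, 73^8≡76, 73^16≡9 (mod 79).
73^20 = 73^(16+4) ≡ 51 (mod 79).
Check: 51² = 2601 ≡ 73 (mod 79). The two roots are 28 and 51.

28, 51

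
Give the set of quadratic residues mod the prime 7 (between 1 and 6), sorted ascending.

Square k = 1,…,3 (k and 7−k give the same square):
1²=1, 2²=4, 3²≡2 (mod 7).
So the quadratic residues mod 7 are {1, 2, 4}.

1,2,4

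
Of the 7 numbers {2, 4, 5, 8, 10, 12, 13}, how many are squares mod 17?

(2/17) = +1 → QR.
(4/17) = +1 → QR.
(5/17) = -1 → non-residue.
(8/17) = +1 → QR.
(10/17) = -1 → non-residue.
(12/17) = -1 → non-residue.
(13/17) = +1 → QR.
Total quadratic residues among the 7: 4.

4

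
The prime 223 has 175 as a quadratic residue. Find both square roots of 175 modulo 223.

Since 223 ≡ 3 (mod 4), a square root of 175 is 175^((223+1)/4) = 175^56 mod 223.
Repeated squaring: 175^2≡74, 175^4≡124, 175^8≡212, 175^16≡121, 175^32≡146 (mod 223).
175^56 = 175^(32+16+8) ≡ 130 (mod 223).
Check: 130² = 16900 ≡ 175 (mod 223). The two roots are 93 and 130.

93, 130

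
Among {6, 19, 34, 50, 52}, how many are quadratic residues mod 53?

2

(6/53) = +1 → QR.
(19/53) = -1 → non-residue.
(34/53) = -1 → non-residue.
(50/53) = -1 → non-residue.
(52/53) = +1 → QR.
Total quadratic residues among the 5: 2.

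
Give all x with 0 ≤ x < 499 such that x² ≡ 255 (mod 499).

57, 442

Since 499 ≡ 3 (mod 4), a square root of 255 is 255^((499+1)/4) = 255^125 mod 499.
Repeated squaring: 255^2≡155, 255^4≡73, 255^8≡339, 255^16≡151, 255^32≡346, 255^64≡455 (mod 499).
255^125 = 255^(64+32+16+8+4+1) ≡ 57 (mod 499).
Check: 57² = 3249 ≡ 255 (mod 499). The two roots are 57 and 442.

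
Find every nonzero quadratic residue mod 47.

1,2,3,4,6,7,8,9,12,14,16,17,18,21,24,25,27,28,32,34,36,37,42

Square k = 1,…,23 (k and 47−k give the same square):
1²=1, 2²=4, 3²=9, 4²=16, 5²=25, 6²=36, 7²≡2, 8²≡17, 9²≡34, 10²≡6, 11²≡27, 12²≡3, 13²≡28, 14²≡8, 15²≡37, 16²≡21, 17²≡7, 18²≡42, 19²≡32, 20²≡24, 21²≡18, 22²≡14, 23²≡12 (mod 47).
So the quadratic residues mod 47 are {1, 2, 3, 4, 6, 7, 8, 9, 12, 14, 16, 17, 18, 21, 24, 25, 27, 28, 32, 34, 36, 37, 42}.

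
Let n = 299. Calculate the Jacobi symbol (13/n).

Reciprocity: 13 ≡ 1 and 299 ≡ 3 (mod 4), so (13/299) = +(299/13).
Reduce top mod 13: now compute (0/13).
Top reduces to 0: gcd > 1, so the symbol is 0.

0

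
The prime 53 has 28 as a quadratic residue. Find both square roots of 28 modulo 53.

53 ≡ 1 (mod 4), so we find a root by search.
Trying successive values, 9² = 81 ≡ 28 (mod 53). The other root is 53 − 9 = 44.

9, 44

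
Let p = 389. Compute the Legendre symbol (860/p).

First reduce: 860 ≡ 82 (mod 389).
Pull out 2: since 389 ≡ 5 (mod 8), (2/389) = -1.
Reciprocity: 41 ≡ 1 and 389 ≡ 1 (mod 4), so (41/389) = +(389/41).
Reduce top mod 41: now compute (20/41).
Pull out 2^2: since 41 ≡ 1 (mod 8), (2/41) = +1, so (2/41)^2 = +1.
Reciprocity: 5 ≡ 1 and 41 ≡ 1 (mod 4), so (5/41) = +(41/5).
Reduce top mod 5: now compute (1/5).
Reached (1/5) = 1. Collecting the sign flips along the way, the symbol is -1.

-1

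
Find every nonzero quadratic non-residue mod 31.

Square k = 1,…,15 (k and 31−k give the same square):
1²=1, 2²=4, 3²=9, 4²=16, 5²=25, 6²≡5, 7²≡18, 8²≡2, 9²≡19, 10²≡7, 11²≡28, 12²≡20, 13²≡14, 14²≡10, 15²≡8 (mod 31).
The residues are {1, 2, 4, 5, 7, 8, 9, 10, 14, 16, 18, 19, 20, 25, 28}; the non-residues are the remaining 15 nonzero classes.

3,6,11,12,13,15,17,21,22,23,24,26,27,29,30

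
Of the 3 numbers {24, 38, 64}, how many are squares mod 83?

(24/83) = -1 → non-residue.
(38/83) = +1 → QR.
(64/83) = +1 → QR.
Total quadratic residues among the 3: 2.

2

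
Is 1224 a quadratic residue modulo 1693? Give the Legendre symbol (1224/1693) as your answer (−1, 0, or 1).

1

Pull out 2^3: since 1693 ≡ 5 (mod 8), (2/1693) = -1, so (2/1693)^3 = -1.
Reciprocity: 153 ≡ 1 and 1693 ≡ 1 (mod 4), so (153/1693) = +(1693/153).
Reduce top mod 153: now compute (10/153).
Pull out 2: since 153 ≡ 1 (mod 8), (2/153) = +1.
Reciprocity: 5 ≡ 1 and 153 ≡ 1 (mod 4), so (5/153) = +(153/5).
Reduce top mod 5: now compute (3/5).
Reciprocity: 3 ≡ 3 and 5 ≡ 1 (mod 4), so (3/5) = +(5/3).
Reduce top mod 3: now compute (2/3).
Pull out 2: since 3 ≡ 3 (mod 8), (2/3) = -1.
Reached (1/3) = 1. Collecting the sign flips along the way, the symbol is +1.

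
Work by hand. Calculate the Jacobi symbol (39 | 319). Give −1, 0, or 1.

Reciprocity: 39 ≡ 3 and 319 ≡ 3 (mod 4), so (39/319) = −(319/39).
Reduce top mod 39: now compute (7/39).
Reciprocity: 7 ≡ 3 and 39 ≡ 3 (mod 4), so (7/39) = −(39/7).
Reduce top mod 7: now compute (4/7).
Pull out 2^2: since 7 ≡ 7 (mod 8), (2/7) = +1, so (2/7)^2 = +1.
Reached (1/7) = 1. Collecting the sign flips along the way, the symbol is +1.

1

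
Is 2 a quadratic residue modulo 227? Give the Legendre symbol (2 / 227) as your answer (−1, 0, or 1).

-1

Euler's criterion: (2/227) ≡ 2^113 (mod 227).
2^2 ≡ 4 (mod 227)
2^4 ≡ 16 (mod 227)
2^8 ≡ 29 (mod 227)
2^16 ≡ 160 (mod 227)
2^32 ≡ 176 (mod 227)
2^64 ≡ 104 (mod 227)
2^113 = 2^(64+32+16+1) ≡ 226 (mod 227).
Result is 226 ≡ −1, so (2/227) = −1.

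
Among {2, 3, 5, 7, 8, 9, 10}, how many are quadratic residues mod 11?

3

(2/11) = -1 → non-residue.
(3/11) = +1 → QR.
(5/11) = +1 → QR.
(7/11) = -1 → non-residue.
(8/11) = -1 → non-residue.
(9/11) = +1 → QR.
(10/11) = -1 → non-residue.
Total quadratic residues among the 7: 3.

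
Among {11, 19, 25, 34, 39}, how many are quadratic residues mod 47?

2

(11/47) = -1 → non-residue.
(19/47) = -1 → non-residue.
(25/47) = +1 → QR.
(34/47) = +1 → QR.
(39/47) = -1 → non-residue.
Total quadratic residues among the 5: 2.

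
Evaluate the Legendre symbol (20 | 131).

1

Euler's criterion: (20/131) ≡ 20^65 (mod 131).
20^2 ≡ 7 (mod 131)
20^4 ≡ 49 (mod 131)
20^8 ≡ 43 (mod 131)
20^16 ≡ 15 (mod 131)
20^32 ≡ 94 (mod 131)
20^64 ≡ 59 (mod 131)
20^65 = 20^(64+1) ≡ 1 (mod 131).
Result is 1, so (20/131) = 1.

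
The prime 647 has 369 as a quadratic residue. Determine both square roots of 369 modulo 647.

Since 647 ≡ 3 (mod 4), a square root of 369 is 369^((647+1)/4) = 369^162 mod 647.
Repeated squaring: 369^2≡291, 369^4≡571, 369^8≡600, 369^16≡268, 369^32≡7, 369^64≡49, 369^128≡460 (mod 647).
369^162 = 369^(128+32+2) ≡ 164 (mod 647).
Check: 164² = 26896 ≡ 369 (mod 647). The two roots are 164 and 483.

164, 483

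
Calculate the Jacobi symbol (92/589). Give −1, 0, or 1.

Pull out 2^2: since 589 ≡ 5 (mod 8), (2/589) = -1, so (2/589)^2 = +1.
Reciprocity: 23 ≡ 3 and 589 ≡ 1 (mod 4), so (23/589) = +(589/23).
Reduce top mod 23: now compute (14/23).
Pull out 2: since 23 ≡ 7 (mod 8), (2/23) = +1.
Reciprocity: 7 ≡ 3 and 23 ≡ 3 (mod 4), so (7/23) = −(23/7).
Reduce top mod 7: now compute (2/7).
Pull out 2: since 7 ≡ 7 (mod 8), (2/7) = +1.
Reached (1/7) = 1. Collecting the sign flips along the way, the symbol is -1.

-1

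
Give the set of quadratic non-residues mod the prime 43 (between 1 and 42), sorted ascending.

Square k = 1,…,21 (k and 43−k give the same square):
1²=1, 2²=4, 3²=9, 4²=16, 5²=25, 6²=36, 7²≡6, 8²≡21, 9²≡38, 10²≡14, 11²≡35, 12²≡15, 13²≡40, 14²≡24, 15²≡10, 16²≡41, 17²≡31, 18²≡23, 19²≡17, 20²≡13, 21²≡11 (mod 43).
The residues are {1, 4, 6, 9, 10, 11, 13, 14, 15, 16, 17, 21, 23, 24, 25, 31, 35, 36, 38, 40, 41}; the non-residues are the remaining 21 nonzero classes.

2,3,5,7,8,12,18,19,20,22,26,27,28,29,30,32,33,34,37,39,42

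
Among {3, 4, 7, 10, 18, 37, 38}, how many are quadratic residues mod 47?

5

(3/47) = +1 → QR.
(4/47) = +1 → QR.
(7/47) = +1 → QR.
(10/47) = -1 → non-residue.
(18/47) = +1 → QR.
(37/47) = +1 → QR.
(38/47) = -1 → non-residue.
Total quadratic residues among the 7: 5.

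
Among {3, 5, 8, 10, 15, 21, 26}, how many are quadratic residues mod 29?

(3/29) = -1 → non-residue.
(5/29) = +1 → QR.
(8/29) = -1 → non-residue.
(10/29) = -1 → non-residue.
(15/29) = -1 → non-residue.
(21/29) = -1 → non-residue.
(26/29) = -1 → non-residue.
Total quadratic residues among the 7: 1.

1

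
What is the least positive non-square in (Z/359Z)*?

(2/359) = +1, so 2 is a residue.
(3/359) = +1, so 3 is a residue.
(4/359) = +1, so 4 is a residue.
(5/359) = +1, so 5 is a residue.
(6/359) = +1, so 6 is a residue.
(7/359) = −1, so 7 is the smallest positive non-residue mod 359.

7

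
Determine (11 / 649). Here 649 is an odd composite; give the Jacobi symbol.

0

Reciprocity: 11 ≡ 3 and 649 ≡ 1 (mod 4), so (11/649) = +(649/11).
Reduce top mod 11: now compute (0/11).
Top reduces to 0: gcd > 1, so the symbol is 0.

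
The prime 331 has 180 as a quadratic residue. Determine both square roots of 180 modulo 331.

74, 257

Since 331 ≡ 3 (mod 4), a square root of 180 is 180^((331+1)/4) = 180^83 mod 331.
Repeated squaring: 180^2≡293, 180^4≡120, 180^8≡167, 180^16≡85, 180^32≡274, 180^64≡270 (mod 331).
180^83 = 180^(64+16+2+1) ≡ 74 (mod 331).
Check: 74² = 5476 ≡ 180 (mod 331). The two roots are 74 and 257.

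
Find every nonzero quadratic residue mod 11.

Square k = 1,…,5 (k and 11−k give the same square):
1²=1, 2²=4, 3²=9, 4²≡5, 5²≡3 (mod 11).
So the quadratic residues mod 11 are {1, 3, 4, 5, 9}.

1 3 4 5 9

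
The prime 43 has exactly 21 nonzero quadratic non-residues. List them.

Square k = 1,…,21 (k and 43−k give the same square):
1²=1, 2²=4, 3²=9, 4²=16, 5²=25, 6²=36, 7²≡6, 8²≡21, 9²≡38, 10²≡14, 11²≡35, 12²≡15, 13²≡40, 14²≡24, 15²≡10, 16²≡41, 17²≡31, 18²≡23, 19²≡17, 20²≡13, 21²≡11 (mod 43).
The residues are {1, 4, 6, 9, 10, 11, 13, 14, 15, 16, 17, 21, 23, 24, 25, 31, 35, 36, 38, 40, 41}; the non-residues are the remaining 21 nonzero classes.

2 3 5 7 8 12 18 19 20 22 26 27 28 29 30 32 33 34 37 39 42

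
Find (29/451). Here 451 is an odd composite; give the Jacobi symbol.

1

Reciprocity: 29 ≡ 1 and 451 ≡ 3 (mod 4), so (29/451) = +(451/29).
Reduce top mod 29: now compute (16/29).
Pull out 2^4: since 29 ≡ 5 (mod 8), (2/29) = -1, so (2/29)^4 = +1.
Reached (1/29) = 1. Collecting the sign flips along the way, the symbol is +1.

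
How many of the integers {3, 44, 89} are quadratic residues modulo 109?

2

(3/109) = +1 → QR.
(44/109) = -1 → non-residue.
(89/109) = +1 → QR.
Total quadratic residues among the 3: 2.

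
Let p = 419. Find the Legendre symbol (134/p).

1

Pull out 2: since 419 ≡ 3 (mod 8), (2/419) = -1.
Reciprocity: 67 ≡ 3 and 419 ≡ 3 (mod 4), so (67/419) = −(419/67).
Reduce top mod 67: now compute (17/67).
Reciprocity: 17 ≡ 1 and 67 ≡ 3 (mod 4), so (17/67) = +(67/17).
Reduce top mod 17: now compute (16/17).
Pull out 2^4: since 17 ≡ 1 (mod 8), (2/17) = +1, so (2/17)^4 = +1.
Reached (1/17) = 1. Collecting the sign flips along the way, the symbol is +1.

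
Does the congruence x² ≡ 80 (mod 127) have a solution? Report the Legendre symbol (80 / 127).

Pull out 2^4: since 127 ≡ 7 (mod 8), (2/127) = +1, so (2/127)^4 = +1.
Reciprocity: 5 ≡ 1 and 127 ≡ 3 (mod 4), so (5/127) = +(127/5).
Reduce top mod 5: now compute (2/5).
Pull out 2: since 5 ≡ 5 (mod 8), (2/5) = -1.
Reached (1/5) = 1. Collecting the sign flips along the way, the symbol is -1.

-1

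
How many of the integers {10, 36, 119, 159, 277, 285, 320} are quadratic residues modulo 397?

(10/397) = +1 → QR.
(36/397) = +1 → QR.
(119/397) = +1 → QR.
(159/397) = -1 → non-residue.
(277/397) = +1 → QR.
(285/397) = -1 → non-residue.
(320/397) = -1 → non-residue.
Total quadratic residues among the 7: 4.

4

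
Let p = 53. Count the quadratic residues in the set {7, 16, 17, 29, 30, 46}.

5

(7/53) = +1 → QR.
(16/53) = +1 → QR.
(17/53) = +1 → QR.
(29/53) = +1 → QR.
(30/53) = -1 → non-residue.
(46/53) = +1 → QR.
Total quadratic residues among the 6: 5.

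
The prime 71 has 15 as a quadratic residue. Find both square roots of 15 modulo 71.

21, 50

Since 71 ≡ 3 (mod 4), a square root of 15 is 15^((71+1)/4) = 15^18 mod 71.
Repeated squaring: 15^2≡12, 15^4≡2, 15^8≡4, 15^16≡16 (mod 71).
15^18 = 15^(16+2) ≡ 50 (mod 71).
Check: 50² = 2500 ≡ 15 (mod 71). The two roots are 21 and 50.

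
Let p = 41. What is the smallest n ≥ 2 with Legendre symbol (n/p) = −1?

3

(2/41) = +1, so 2 is a residue.
(3/41) = −1, so 3 is the smallest positive non-residue mod 41.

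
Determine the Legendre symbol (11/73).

Reciprocity: 11 ≡ 3 and 73 ≡ 1 (mod 4), so (11/73) = +(73/11).
Reduce top mod 11: now compute (7/11).
Reciprocity: 7 ≡ 3 and 11 ≡ 3 (mod 4), so (7/11) = −(11/7).
Reduce top mod 7: now compute (4/7).
Pull out 2^2: since 7 ≡ 7 (mod 8), (2/7) = +1, so (2/7)^2 = +1.
Reached (1/7) = 1. Collecting the sign flips along the way, the symbol is -1.

-1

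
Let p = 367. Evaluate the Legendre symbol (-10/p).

1

Euler's criterion: (-10/367) ≡ 357^183 (mod 367).
357^2 ≡ 100 (mod 367)
357^4 ≡ 91 (mod 367)
357^8 ≡ 207 (mod 367)
357^16 ≡ 277 (mod 367)
357^32 ≡ 26 (mod 367)
357^64 ≡ 309 (mod 367)
357^128 ≡ 61 (mod 367)
357^183 = 357^(128+32+16+4+2+1) ≡ 1 (mod 367).
Result is 1, so (-10/367) = 1.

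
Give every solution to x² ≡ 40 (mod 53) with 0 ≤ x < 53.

53 ≡ 1 (mod 4), so we find a root by search.
Trying successive values, 26² = 676 ≡ 40 (mod 53). The other root is 53 − 26 = 27.

26, 27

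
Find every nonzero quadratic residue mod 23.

1,2,3,4,6,8,9,12,13,16,18

Square k = 1,…,11 (k and 23−k give the same square):
1²=1, 2²=4, 3²=9, 4²=16, 5²≡2, 6²≡13, 7²≡3, 8²≡18, 9²≡12, 10²≡8, 11²≡6 (mod 23).
So the quadratic residues mod 23 are {1, 2, 3, 4, 6, 8, 9, 12, 13, 16, 18}.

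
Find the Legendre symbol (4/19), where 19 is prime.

1

Pull out 2^2: since 19 ≡ 3 (mod 8), (2/19) = -1, so (2/19)^2 = +1.
Reached (1/19) = 1. Collecting the sign flips along the way, the symbol is +1.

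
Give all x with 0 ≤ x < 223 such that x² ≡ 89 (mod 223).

Since 223 ≡ 3 (mod 4), a square root of 89 is 89^((223+1)/4) = 89^56 mod 223.
Repeated squaring: 89^2≡116, 89^4≡76, 89^8≡201, 89^16≡38, 89^32≡106 (mod 223).
89^56 = 89^(32+16+8) ≡ 138 (mod 223).
Check: 138² = 19044 ≡ 89 (mod 223). The two roots are 85 and 138.

85, 138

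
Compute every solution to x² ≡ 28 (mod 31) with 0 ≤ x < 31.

Since 31 ≡ 3 (mod 4), a square root of 28 is 28^((31+1)/4) = 28^8 mod 31.
Repeated squaring: 28^2≡9, 28^4≡19, 28^8≡20 (mod 31).
28^8 = 28^(8) ≡ 20 (mod 31).
Check: 20² = 400 ≡ 28 (mod 31). The two roots are 11 and 20.

11, 20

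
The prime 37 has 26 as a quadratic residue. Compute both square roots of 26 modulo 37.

10, 27

37 ≡ 1 (mod 4), so we find a root by search.
Trying successive values, 10² = 100 ≡ 26 (mod 37). The other root is 37 − 10 = 27.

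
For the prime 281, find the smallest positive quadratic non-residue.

(2/281) = +1, so 2 is a residue.
(3/281) = −1, so 3 is the smallest positive non-residue mod 281.

3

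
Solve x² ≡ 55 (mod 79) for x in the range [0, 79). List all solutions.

23, 56

Since 79 ≡ 3 (mod 4), a square root of 55 is 55^((79+1)/4) = 55^20 mod 79.
Repeated squaring: 55^2≡23, 55^4≡55, 55^8≡23, 55^16≡55 (mod 79).
55^20 = 55^(16+4) ≡ 23 (mod 79).
Check: 23² = 529 ≡ 55 (mod 79). The two roots are 23 and 56.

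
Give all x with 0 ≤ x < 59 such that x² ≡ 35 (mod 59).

Since 59 ≡ 3 (mod 4), a square root of 35 is 35^((59+1)/4) = 35^15 mod 59.
Repeated squaring: 35^2≡45, 35^4≡19, 35^8≡7 (mod 59).
35^15 = 35^(8+4+2+1) ≡ 25 (mod 59).
Check: 25² = 625 ≡ 35 (mod 59). The two roots are 25 and 34.

25, 34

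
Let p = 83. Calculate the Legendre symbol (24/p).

-1

Pull out 2^3: since 83 ≡ 3 (mod 8), (2/83) = -1, so (2/83)^3 = -1.
Reciprocity: 3 ≡ 3 and 83 ≡ 3 (mod 4), so (3/83) = −(83/3).
Reduce top mod 3: now compute (2/3).
Pull out 2: since 3 ≡ 3 (mod 8), (2/3) = -1.
Reached (1/3) = 1. Collecting the sign flips along the way, the symbol is -1.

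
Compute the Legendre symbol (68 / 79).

-1

Euler's criterion: (68/79) ≡ 68^39 (mod 79).
68^2 ≡ 42 (mod 79)
68^4 ≡ 26 (mod 79)
68^8 ≡ 44 (mod 79)
68^16 ≡ 40 (mod 79)
68^32 ≡ 20 (mod 79)
68^39 = 68^(32+4+2+1) ≡ 78 (mod 79).
Result is 78 ≡ −1, so (68/79) = −1.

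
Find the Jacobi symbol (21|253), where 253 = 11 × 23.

1

Reciprocity: 21 ≡ 1 and 253 ≡ 1 (mod 4), so (21/253) = +(253/21).
Reduce top mod 21: now compute (1/21).
Reached (1/21) = 1. Collecting the sign flips along the way, the symbol is +1.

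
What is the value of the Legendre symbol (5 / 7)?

Reciprocity: 5 ≡ 1 and 7 ≡ 3 (mod 4), so (5/7) = +(7/5).
Reduce top mod 5: now compute (2/5).
Pull out 2: since 5 ≡ 5 (mod 8), (2/5) = -1.
Reached (1/5) = 1. Collecting the sign flips along the way, the symbol is -1.

-1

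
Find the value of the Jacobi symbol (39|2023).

Reciprocity: 39 ≡ 3 and 2023 ≡ 3 (mod 4), so (39/2023) = −(2023/39).
Reduce top mod 39: now compute (34/39).
Pull out 2: since 39 ≡ 7 (mod 8), (2/39) = +1.
Reciprocity: 17 ≡ 1 and 39 ≡ 3 (mod 4), so (17/39) = +(39/17).
Reduce top mod 17: now compute (5/17).
Reciprocity: 5 ≡ 1 and 17 ≡ 1 (mod 4), so (5/17) = +(17/5).
Reduce top mod 5: now compute (2/5).
Pull out 2: since 5 ≡ 5 (mod 8), (2/5) = -1.
Reached (1/5) = 1. Collecting the sign flips along the way, the symbol is +1.

1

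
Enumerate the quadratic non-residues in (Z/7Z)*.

3,5,6

Square k = 1,…,3 (k and 7−k give the same square):
1²=1, 2²=4, 3²≡2 (mod 7).
The residues are {1, 2, 4}; the non-residues are the remaining 3 nonzero classes.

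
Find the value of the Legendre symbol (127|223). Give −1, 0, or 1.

Euler's criterion: (127/223) ≡ 127^111 (mod 223).
127^2 ≡ 73 (mod 223)
127^4 ≡ 200 (mod 223)
127^8 ≡ 83 (mod 223)
127^16 ≡ 199 (mod 223)
127^32 ≡ 130 (mod 223)
127^64 ≡ 175 (mod 223)
127^111 = 127^(64+32+8+4+2+1) ≡ 1 (mod 223).
Result is 1, so (127/223) = 1.

1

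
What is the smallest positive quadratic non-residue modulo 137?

(2/137) = +1, so 2 is a residue.
(3/137) = −1, so 3 is the smallest positive non-residue mod 137.

3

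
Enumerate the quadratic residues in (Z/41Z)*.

Square k = 1,…,20 (k and 41−k give the same square):
1²=1, 2²=4, 3²=9, 4²=16, 5²=25, 6²=36, 7²≡8, 8²≡23, 9²≡40, 10²≡18, 11²≡39, 12²≡21, 13²≡5, 14²≡32, 15²≡20, 16²≡10, 17²≡2, 18²≡37, 19²≡33, 20²≡31 (mod 41).
So the quadratic residues mod 41 are {1, 2, 4, 5, 8, 9, 10, 16, 18, 20, 21, 23, 25, 31, 32, 33, 36, 37, 39, 40}.

1 2 4 5 8 9 10 16 18 20 21 23 25 31 32 33 36 37 39 40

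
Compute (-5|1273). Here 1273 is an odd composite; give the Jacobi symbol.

First reduce: -5 ≡ 1268 (mod 1273).
Pull out 2^2: since 1273 ≡ 1 (mod 8), (2/1273) = +1, so (2/1273)^2 = +1.
Reciprocity: 317 ≡ 1 and 1273 ≡ 1 (mod 4), so (317/1273) = +(1273/317).
Reduce top mod 317: now compute (5/317).
Reciprocity: 5 ≡ 1 and 317 ≡ 1 (mod 4), so (5/317) = +(317/5).
Reduce top mod 5: now compute (2/5).
Pull out 2: since 5 ≡ 5 (mod 8), (2/5) = -1.
Reached (1/5) = 1. Collecting the sign flips along the way, the symbol is -1.

-1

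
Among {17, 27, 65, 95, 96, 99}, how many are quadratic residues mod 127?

(17/127) = +1 → QR.
(27/127) = -1 → non-residue.
(65/127) = -1 → non-residue.
(95/127) = -1 → non-residue.
(96/127) = -1 → non-residue.
(99/127) = +1 → QR.
Total quadratic residues among the 6: 2.

2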